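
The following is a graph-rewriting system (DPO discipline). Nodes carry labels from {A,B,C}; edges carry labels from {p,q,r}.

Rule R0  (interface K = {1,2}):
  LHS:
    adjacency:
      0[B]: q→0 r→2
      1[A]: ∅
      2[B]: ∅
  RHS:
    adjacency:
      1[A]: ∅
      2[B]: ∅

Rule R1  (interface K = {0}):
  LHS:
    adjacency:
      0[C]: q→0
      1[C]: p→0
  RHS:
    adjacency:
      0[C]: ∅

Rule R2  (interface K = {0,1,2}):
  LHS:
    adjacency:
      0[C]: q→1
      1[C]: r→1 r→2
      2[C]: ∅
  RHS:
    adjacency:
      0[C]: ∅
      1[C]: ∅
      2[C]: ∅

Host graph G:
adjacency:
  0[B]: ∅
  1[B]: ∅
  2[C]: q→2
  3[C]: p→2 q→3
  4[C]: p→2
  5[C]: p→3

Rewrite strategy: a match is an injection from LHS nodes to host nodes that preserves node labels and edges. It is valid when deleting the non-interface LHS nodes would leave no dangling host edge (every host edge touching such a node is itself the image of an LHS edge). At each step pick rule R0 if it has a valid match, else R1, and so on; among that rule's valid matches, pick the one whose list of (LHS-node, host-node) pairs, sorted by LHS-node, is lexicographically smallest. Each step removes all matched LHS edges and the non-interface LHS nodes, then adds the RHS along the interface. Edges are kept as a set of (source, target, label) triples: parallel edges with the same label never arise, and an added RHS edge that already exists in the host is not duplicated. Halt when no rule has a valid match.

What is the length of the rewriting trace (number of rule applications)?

Answer: 2

Derivation:
start.  V:6 E:5  edges: 2-q->2 3-p->2 3-q->3 4-p->2 5-p->3
1. fire R1 via {0↦2, 1↦4}  →  V:5 E:3  edges: 3-p->2 3-q->3 5-p->3
2. fire R1 via {0↦3, 1↦5}  →  V:4 E:1  edges: 3-p->2
normal form: no rule applies after step 2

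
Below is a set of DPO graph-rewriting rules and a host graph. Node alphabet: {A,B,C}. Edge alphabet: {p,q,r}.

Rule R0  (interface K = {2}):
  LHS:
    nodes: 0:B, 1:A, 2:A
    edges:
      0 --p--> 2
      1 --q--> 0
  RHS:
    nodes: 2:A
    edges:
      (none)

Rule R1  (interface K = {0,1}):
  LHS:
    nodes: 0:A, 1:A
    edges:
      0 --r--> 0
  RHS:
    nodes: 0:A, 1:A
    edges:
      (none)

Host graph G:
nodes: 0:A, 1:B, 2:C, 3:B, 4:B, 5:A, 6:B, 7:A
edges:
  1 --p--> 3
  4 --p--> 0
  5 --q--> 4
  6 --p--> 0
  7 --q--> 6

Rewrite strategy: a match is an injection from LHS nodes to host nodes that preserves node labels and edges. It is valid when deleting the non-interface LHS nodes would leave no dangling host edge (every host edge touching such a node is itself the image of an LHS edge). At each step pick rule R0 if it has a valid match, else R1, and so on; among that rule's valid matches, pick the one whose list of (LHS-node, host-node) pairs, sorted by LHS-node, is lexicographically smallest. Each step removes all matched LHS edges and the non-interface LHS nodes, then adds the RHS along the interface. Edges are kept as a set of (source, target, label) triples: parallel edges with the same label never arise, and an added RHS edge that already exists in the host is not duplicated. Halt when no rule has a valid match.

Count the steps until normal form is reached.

Answer: 2

Steps:
start.  V:8 E:5  edges: 1-p->3 4-p->0 5-q->4 6-p->0 7-q->6
1. fire R0 via {0↦4, 1↦5, 2↦0}  →  V:6 E:3  edges: 1-p->3 6-p->0 7-q->6
2. fire R0 via {0↦6, 1↦7, 2↦0}  →  V:4 E:1  edges: 1-p->3
final graph: no rule applies after step 2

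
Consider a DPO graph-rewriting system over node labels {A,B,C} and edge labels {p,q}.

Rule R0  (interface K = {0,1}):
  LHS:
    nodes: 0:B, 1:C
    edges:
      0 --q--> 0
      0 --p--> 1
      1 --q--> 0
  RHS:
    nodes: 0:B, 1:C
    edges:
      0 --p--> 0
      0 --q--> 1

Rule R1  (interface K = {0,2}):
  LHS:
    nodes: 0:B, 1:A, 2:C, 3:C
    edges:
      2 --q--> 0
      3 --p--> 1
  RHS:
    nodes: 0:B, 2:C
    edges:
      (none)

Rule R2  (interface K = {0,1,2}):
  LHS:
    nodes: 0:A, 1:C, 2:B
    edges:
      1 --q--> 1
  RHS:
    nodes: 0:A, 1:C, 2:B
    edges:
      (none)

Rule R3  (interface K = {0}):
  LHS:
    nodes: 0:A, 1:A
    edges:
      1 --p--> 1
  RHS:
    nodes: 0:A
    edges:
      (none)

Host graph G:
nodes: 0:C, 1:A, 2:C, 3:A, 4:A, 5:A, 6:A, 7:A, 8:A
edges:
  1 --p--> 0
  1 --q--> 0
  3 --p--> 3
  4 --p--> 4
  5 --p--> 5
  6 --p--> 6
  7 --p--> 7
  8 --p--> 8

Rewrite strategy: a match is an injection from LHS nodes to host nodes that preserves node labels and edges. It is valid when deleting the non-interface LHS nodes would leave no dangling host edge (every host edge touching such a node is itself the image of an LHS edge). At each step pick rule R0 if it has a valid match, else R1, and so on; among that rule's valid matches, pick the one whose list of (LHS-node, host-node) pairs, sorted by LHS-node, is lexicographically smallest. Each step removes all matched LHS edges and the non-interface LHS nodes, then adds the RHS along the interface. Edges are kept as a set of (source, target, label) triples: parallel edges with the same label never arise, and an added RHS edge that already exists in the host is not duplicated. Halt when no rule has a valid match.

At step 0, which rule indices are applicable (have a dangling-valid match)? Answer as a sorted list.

Answer: [R3]

Rewrite trace:
R0: no valid match — LHS pattern not found
R1: no valid match — LHS pattern not found
R2: no valid match — LHS pattern not found
R3: 36 valid matches — {0↦1, 1↦3}, {0↦1, 1↦4}, {0↦1, 1↦5} (+33 more)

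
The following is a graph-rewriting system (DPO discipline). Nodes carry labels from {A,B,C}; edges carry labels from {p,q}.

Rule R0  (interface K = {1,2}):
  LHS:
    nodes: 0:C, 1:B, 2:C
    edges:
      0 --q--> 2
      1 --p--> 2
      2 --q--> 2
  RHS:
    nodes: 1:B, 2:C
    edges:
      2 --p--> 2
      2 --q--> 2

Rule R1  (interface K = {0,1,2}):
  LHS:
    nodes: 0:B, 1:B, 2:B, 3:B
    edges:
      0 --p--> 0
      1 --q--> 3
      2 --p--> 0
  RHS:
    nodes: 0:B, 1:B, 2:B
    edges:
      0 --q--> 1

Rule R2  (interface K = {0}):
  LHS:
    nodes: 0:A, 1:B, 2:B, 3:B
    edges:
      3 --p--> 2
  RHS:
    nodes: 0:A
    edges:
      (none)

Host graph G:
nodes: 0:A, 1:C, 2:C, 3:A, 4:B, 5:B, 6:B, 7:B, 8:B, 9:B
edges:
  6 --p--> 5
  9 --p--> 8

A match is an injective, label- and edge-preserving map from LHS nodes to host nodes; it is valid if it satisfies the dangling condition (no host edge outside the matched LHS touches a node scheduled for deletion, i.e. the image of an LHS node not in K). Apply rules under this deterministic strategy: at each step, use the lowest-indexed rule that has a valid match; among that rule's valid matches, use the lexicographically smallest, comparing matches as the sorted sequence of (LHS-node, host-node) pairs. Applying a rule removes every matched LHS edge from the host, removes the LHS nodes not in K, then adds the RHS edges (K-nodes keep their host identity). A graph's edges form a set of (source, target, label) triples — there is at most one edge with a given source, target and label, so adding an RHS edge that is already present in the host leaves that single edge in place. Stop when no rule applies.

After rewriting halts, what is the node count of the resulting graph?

Answer: 4

Derivation:
start.  V:10 E:2  edges: 6-p->5 9-p->8
1. fire R2 via {0↦0, 1↦4, 2↦5, 3↦6}  →  V:7 E:1  edges: 9-p->8
2. fire R2 via {0↦0, 1↦7, 2↦8, 3↦9}  →  V:4 E:0  edges: ∅
normal form: no rule applies after step 2
NF nodes: {0:A, 1:C, 2:C, 3:A}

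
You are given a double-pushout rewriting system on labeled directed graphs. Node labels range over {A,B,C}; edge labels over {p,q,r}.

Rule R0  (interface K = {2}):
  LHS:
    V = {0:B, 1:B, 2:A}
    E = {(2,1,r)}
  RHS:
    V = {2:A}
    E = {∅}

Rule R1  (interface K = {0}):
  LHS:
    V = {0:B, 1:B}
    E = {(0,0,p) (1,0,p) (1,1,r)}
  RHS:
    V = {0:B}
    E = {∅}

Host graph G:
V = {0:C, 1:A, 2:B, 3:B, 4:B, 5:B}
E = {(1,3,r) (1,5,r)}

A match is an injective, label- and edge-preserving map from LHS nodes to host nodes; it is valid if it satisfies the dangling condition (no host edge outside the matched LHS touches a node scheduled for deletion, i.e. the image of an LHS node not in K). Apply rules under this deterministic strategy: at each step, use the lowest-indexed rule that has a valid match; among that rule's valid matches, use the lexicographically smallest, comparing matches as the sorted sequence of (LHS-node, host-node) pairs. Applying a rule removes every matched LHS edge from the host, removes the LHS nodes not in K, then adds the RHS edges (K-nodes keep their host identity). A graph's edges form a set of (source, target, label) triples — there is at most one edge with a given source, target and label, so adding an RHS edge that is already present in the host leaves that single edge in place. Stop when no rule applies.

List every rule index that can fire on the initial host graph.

Answer: [R0]

Steps:
R0: 4 valid matches — {0↦2, 1↦3, 2↦1}, {0↦2, 1↦5, 2↦1}, {0↦4, 1↦3, 2↦1} (+1 more)
R1: no valid match — LHS pattern not found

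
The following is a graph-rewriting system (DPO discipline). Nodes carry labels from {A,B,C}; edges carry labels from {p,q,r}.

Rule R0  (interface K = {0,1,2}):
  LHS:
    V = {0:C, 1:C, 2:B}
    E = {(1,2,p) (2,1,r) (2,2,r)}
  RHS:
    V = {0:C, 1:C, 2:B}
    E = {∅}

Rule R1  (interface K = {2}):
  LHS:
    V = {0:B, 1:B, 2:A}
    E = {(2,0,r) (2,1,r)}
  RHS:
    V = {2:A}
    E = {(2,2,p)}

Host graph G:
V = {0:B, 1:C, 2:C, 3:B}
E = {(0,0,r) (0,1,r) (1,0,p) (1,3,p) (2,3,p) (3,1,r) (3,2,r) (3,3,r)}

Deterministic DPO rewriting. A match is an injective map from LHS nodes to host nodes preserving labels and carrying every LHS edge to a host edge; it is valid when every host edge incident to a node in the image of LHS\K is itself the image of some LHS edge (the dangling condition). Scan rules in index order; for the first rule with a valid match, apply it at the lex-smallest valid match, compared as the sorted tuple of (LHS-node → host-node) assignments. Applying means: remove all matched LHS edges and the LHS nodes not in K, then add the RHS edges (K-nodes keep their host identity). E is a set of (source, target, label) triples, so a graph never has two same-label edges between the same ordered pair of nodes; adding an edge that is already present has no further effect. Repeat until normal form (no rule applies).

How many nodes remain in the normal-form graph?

Answer: 4

Derivation:
[0] host  ⇒  4 nodes, 8 edges  {0-r->0 0-r->1 1-p->0 1-p->3 2-p->3 3-r->1 3-r->2 3-r->3}
[1] R0 @ {0↦1, 1↦2, 2↦3}  ⇒  4 nodes, 5 edges  {0-r->0 0-r->1 1-p->0 1-p->3 3-r->1}
[2] R0 @ {0↦2, 1↦1, 2↦0}  ⇒  4 nodes, 2 edges  {1-p->3 3-r->1}
final graph: no rule applies after step 2
NF nodes: {0:B, 1:C, 2:C, 3:B}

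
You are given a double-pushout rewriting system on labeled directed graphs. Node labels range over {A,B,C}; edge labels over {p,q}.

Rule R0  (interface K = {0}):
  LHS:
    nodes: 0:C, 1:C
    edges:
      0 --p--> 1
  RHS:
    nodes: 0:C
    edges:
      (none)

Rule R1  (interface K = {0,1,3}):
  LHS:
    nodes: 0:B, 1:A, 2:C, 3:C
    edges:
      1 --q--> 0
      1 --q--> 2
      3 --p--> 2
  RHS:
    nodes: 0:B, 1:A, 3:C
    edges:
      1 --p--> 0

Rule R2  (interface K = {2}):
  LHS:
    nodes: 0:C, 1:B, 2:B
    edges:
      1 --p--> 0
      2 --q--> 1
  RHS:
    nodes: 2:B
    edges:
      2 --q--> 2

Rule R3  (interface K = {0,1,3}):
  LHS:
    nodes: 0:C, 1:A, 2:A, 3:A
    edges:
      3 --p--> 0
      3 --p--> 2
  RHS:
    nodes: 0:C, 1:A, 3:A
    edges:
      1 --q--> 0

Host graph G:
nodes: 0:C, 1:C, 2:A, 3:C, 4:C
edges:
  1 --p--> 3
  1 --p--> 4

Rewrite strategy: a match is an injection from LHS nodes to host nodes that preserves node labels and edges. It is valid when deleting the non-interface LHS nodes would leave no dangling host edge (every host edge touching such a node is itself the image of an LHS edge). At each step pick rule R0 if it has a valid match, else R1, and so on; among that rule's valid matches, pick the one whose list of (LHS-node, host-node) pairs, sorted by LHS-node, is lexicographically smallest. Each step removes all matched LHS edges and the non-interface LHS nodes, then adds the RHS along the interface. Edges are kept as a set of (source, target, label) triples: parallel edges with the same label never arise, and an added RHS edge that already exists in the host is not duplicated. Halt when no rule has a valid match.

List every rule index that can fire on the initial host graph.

Answer: [R0]

Derivation:
R0: 2 valid matches — {0↦1, 1↦3}, {0↦1, 1↦4}
R1: no valid match — LHS pattern not found
R2: no valid match — LHS pattern not found
R3: no valid match — LHS pattern not found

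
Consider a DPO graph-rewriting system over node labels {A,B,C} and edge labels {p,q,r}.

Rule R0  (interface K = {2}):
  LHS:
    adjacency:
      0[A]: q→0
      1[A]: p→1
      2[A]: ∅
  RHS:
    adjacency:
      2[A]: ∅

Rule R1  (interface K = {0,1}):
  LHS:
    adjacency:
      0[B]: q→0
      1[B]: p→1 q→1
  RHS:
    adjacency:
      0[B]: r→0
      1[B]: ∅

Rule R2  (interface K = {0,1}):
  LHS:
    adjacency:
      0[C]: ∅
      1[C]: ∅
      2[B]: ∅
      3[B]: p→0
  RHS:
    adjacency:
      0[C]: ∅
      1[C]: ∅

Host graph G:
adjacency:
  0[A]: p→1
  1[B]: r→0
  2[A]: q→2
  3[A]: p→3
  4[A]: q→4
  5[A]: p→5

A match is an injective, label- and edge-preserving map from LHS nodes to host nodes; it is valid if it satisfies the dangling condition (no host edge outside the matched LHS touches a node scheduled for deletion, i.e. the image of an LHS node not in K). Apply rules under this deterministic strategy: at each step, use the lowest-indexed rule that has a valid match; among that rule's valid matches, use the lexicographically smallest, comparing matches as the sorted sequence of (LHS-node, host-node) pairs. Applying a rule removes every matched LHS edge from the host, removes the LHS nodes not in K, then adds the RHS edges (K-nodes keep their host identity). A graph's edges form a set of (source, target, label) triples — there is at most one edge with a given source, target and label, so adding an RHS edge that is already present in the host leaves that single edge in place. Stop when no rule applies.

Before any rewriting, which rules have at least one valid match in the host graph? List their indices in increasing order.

R0: 12 valid matches — {0↦2, 1↦3, 2↦0}, {0↦2, 1↦3, 2↦4}, {0↦2, 1↦3, 2↦5} (+9 more)
R1: no valid match — LHS pattern not found
R2: no valid match — LHS pattern not found

Answer: [R0]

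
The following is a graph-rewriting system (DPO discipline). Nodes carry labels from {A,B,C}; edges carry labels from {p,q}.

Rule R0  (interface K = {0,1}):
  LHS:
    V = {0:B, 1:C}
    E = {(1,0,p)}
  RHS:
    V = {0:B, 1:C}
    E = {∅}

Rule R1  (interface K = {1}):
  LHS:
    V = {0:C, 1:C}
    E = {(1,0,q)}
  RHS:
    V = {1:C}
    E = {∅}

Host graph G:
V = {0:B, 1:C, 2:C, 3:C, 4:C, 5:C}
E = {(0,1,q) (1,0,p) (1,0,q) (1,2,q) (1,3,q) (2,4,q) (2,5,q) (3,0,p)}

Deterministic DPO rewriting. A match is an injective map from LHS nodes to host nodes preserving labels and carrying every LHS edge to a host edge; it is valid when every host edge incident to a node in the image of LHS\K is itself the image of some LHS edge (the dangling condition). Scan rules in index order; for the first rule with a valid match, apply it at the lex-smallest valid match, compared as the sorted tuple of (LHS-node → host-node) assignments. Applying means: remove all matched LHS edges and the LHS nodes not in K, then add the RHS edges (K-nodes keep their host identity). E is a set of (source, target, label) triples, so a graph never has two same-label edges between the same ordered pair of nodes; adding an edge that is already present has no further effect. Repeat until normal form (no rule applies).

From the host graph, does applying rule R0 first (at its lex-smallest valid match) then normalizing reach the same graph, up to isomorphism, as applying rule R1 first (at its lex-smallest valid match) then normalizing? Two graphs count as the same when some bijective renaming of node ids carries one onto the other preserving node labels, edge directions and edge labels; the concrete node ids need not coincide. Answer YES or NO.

branch R0-first: apply at {0↦0, 1↦1} → |E|=7, then 5 more step(s) → NF |V|=2 |E|=2 V={0:B, 1:C} E=0-q->1 1-q->0
branch R1-first: apply at {0↦4, 1↦2} → |E|=7, then 5 more step(s) → NF |V|=2 |E|=2 V={0:B, 1:C} E=0-q->1 1-q->0
graphs isomorphic (equal up to label-preserving node renaming)

Answer: YES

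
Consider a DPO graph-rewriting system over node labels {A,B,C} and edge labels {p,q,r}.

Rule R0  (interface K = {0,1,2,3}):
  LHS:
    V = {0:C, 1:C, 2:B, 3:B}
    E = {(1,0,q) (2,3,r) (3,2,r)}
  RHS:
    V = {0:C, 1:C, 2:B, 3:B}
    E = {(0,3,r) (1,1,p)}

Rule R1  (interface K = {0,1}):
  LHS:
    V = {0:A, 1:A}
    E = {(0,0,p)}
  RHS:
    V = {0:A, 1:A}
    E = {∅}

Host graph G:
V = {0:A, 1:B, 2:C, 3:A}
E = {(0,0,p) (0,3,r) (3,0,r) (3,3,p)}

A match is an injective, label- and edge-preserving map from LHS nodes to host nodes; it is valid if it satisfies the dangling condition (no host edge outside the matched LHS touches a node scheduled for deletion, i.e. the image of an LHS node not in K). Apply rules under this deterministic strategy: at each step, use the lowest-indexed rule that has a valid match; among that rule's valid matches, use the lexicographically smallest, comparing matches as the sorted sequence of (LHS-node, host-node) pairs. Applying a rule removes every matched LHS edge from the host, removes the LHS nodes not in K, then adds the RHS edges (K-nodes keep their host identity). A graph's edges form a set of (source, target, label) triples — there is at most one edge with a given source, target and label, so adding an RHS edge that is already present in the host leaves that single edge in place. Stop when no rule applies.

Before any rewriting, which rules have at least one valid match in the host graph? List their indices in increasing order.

Answer: [R1]

Rewrite trace:
R0: no valid match — LHS pattern not found
R1: 2 valid matches — {0↦0, 1↦3}, {0↦3, 1↦0}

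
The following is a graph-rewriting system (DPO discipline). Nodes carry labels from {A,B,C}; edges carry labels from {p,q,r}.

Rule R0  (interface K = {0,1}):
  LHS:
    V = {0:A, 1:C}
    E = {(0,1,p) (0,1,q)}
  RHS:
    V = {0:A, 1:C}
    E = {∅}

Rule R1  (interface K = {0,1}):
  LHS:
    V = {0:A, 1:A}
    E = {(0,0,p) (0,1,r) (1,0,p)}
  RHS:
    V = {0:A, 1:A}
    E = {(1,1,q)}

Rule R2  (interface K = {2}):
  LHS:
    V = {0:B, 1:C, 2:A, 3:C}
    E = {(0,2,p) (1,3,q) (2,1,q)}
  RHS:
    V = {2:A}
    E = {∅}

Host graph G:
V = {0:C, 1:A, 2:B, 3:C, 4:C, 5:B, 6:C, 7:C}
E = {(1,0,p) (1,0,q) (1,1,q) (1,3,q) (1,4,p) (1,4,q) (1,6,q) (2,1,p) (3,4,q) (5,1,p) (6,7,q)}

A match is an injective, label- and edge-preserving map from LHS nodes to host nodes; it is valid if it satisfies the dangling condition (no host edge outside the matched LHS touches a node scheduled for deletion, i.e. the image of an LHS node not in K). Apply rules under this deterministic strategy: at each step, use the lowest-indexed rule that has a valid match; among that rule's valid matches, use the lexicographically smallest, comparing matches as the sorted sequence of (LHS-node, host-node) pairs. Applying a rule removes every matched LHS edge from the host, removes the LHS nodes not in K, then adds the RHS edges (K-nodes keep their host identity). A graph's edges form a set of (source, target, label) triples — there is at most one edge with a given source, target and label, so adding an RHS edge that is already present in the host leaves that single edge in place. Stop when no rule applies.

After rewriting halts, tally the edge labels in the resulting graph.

initial: |V|=8 |E|=11  E = 1-p->0 1-q->0 1-q->1 1-q->3 1-p->4 1-q->4 1-q->6 2-p->1 3-q->4 5-p->1 6-q->7
step 1: apply R0 at {0↦1, 1↦0}  → |V|=8 |E|=9  E = 1-q->1 1-q->3 1-p->4 1-q->4 1-q->6 2-p->1 3-q->4 5-p->1 6-q->7
step 2: apply R0 at {0↦1, 1↦4}  → |V|=8 |E|=7  E = 1-q->1 1-q->3 1-q->6 2-p->1 3-q->4 5-p->1 6-q->7
step 3: apply R2 at {0↦2, 1↦3, 2↦1, 3↦4}  → |V|=5 |E|=4  E = 1-q->1 1-q->6 5-p->1 6-q->7
step 4: apply R2 at {0↦5, 1↦6, 2↦1, 3↦7}  → |V|=2 |E|=1  E = 1-q->1
halt: no rule applies after step 4
NF edges: [(1, 1, 'q')]

Answer: q:1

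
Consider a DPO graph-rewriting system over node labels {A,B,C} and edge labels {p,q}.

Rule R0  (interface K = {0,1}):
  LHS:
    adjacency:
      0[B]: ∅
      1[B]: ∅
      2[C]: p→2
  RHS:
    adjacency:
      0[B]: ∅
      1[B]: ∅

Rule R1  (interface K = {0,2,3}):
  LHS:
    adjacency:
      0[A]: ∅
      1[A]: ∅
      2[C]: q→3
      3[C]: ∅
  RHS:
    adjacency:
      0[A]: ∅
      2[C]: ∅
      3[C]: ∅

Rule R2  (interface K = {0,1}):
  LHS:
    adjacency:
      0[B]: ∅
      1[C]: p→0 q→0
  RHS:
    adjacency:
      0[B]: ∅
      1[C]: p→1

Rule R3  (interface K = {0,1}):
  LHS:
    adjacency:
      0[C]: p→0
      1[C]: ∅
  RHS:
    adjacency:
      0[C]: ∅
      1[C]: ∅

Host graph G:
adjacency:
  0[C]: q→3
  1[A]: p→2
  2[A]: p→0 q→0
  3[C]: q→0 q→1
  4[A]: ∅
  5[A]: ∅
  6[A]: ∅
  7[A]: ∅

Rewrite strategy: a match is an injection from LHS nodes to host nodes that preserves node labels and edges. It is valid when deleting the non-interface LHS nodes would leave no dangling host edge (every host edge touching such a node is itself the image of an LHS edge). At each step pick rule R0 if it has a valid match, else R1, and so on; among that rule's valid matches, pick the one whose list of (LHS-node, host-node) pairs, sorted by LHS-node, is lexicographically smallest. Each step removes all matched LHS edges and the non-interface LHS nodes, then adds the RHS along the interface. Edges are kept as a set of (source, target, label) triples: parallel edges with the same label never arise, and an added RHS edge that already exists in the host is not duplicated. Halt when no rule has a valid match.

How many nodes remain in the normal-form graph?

start.  V:8 E:6  edges: 0-q->3 1-p->2 2-p->0 2-q->0 3-q->0 3-q->1
1. fire R1 via {0↦1, 1↦4, 2↦0, 3↦3}  →  V:7 E:5  edges: 1-p->2 2-p->0 2-q->0 3-q->0 3-q->1
2. fire R1 via {0↦1, 1↦5, 2↦3, 3↦0}  →  V:6 E:4  edges: 1-p->2 2-p->0 2-q->0 3-q->1
halt: no rule applies after step 2
NF nodes: {0:C, 1:A, 2:A, 3:C, 6:A, 7:A}

Answer: 6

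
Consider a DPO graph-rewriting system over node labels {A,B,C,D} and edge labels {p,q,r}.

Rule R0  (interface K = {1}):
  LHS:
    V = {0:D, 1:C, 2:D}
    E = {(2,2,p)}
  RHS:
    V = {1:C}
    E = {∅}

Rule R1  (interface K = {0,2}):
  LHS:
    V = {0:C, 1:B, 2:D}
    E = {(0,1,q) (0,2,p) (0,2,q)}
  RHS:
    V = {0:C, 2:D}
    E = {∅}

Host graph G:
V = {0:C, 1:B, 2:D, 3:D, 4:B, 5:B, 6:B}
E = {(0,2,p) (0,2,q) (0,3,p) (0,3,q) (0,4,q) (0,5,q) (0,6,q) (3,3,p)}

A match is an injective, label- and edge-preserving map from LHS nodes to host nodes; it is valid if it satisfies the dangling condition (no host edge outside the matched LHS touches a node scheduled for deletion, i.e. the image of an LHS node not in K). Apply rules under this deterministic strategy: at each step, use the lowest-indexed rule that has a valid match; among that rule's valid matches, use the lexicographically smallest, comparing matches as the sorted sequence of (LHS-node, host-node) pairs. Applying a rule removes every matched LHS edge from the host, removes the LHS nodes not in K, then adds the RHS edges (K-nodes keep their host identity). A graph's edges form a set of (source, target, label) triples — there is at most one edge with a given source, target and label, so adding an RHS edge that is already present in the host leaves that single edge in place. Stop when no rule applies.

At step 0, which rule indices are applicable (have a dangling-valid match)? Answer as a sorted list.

Answer: [R1]

Steps:
R0: no valid match — 1 raw match, all fail dangling condition
R1: 6 valid matches — {0↦0, 1↦4, 2↦2}, {0↦0, 1↦4, 2↦3}, {0↦0, 1↦5, 2↦2} (+3 more)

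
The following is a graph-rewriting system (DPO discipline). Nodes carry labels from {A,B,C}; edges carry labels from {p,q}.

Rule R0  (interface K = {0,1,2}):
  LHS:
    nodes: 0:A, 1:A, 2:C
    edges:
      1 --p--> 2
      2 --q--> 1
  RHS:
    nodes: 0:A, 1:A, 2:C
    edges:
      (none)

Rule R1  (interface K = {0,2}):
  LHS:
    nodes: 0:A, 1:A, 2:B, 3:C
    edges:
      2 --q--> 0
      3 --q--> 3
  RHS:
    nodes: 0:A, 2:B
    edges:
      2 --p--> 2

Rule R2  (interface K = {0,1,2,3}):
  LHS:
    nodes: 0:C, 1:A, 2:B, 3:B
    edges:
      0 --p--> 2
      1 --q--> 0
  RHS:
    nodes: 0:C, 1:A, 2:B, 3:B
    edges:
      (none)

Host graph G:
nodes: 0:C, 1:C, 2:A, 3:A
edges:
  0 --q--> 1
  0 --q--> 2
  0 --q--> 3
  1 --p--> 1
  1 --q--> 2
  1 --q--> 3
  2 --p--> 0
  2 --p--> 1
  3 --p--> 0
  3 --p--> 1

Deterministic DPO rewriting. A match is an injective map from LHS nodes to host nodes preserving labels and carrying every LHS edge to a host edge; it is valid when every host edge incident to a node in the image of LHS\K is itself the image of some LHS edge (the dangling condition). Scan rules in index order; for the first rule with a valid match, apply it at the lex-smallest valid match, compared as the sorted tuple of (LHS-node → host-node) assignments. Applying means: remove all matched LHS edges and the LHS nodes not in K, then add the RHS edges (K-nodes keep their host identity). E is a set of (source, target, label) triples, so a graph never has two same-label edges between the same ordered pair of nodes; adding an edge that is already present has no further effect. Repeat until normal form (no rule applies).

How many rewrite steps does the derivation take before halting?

[0] host  ⇒  4 nodes, 10 edges  {0-q->1 0-q->2 0-q->3 1-p->1 1-q->2 1-q->3 2-p->0 2-p->1 3-p->0 3-p->1}
[1] R0 @ {0↦2, 1↦3, 2↦0}  ⇒  4 nodes, 8 edges  {0-q->1 0-q->2 1-p->1 1-q->2 1-q->3 2-p->0 2-p->1 3-p->1}
[2] R0 @ {0↦2, 1↦3, 2↦1}  ⇒  4 nodes, 6 edges  {0-q->1 0-q->2 1-p->1 1-q->2 2-p->0 2-p->1}
[3] R0 @ {0↦3, 1↦2, 2↦0}  ⇒  4 nodes, 4 edges  {0-q->1 1-p->1 1-q->2 2-p->1}
[4] R0 @ {0↦3, 1↦2, 2↦1}  ⇒  4 nodes, 2 edges  {0-q->1 1-p->1}
halt: no rule applies after step 4

Answer: 4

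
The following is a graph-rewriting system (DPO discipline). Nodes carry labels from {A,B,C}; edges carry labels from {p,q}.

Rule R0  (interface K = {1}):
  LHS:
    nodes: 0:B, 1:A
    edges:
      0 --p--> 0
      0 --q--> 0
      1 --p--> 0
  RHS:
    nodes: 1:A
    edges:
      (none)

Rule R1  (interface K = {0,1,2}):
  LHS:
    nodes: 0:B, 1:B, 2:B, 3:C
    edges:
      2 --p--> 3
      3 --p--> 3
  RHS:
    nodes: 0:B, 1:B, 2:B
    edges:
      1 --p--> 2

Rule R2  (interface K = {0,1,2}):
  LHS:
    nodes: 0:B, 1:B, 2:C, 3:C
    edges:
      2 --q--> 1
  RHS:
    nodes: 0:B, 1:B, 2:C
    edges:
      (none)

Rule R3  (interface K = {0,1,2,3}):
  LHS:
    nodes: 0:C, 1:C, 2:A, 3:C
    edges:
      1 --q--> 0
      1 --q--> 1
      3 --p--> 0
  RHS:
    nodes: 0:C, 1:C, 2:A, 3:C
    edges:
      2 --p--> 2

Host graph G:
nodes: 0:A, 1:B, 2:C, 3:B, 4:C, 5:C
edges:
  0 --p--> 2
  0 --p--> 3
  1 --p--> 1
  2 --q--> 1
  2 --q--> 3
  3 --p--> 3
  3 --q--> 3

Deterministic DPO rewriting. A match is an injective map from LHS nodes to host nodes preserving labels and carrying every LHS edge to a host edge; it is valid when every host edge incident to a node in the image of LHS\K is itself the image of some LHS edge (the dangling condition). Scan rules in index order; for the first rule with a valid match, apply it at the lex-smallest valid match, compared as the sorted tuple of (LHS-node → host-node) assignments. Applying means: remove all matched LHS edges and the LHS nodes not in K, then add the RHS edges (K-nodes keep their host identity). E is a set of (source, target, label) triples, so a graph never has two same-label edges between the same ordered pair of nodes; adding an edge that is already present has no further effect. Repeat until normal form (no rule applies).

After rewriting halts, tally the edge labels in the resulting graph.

Answer: p:2 q:1

Derivation:
start.  V:6 E:7  edges: 0-p->2 0-p->3 1-p->1 2-q->1 2-q->3 3-p->3 3-q->3
1. fire R2 via {0↦1, 1↦3, 2↦2, 3↦4}  →  V:5 E:6  edges: 0-p->2 0-p->3 1-p->1 2-q->1 3-p->3 3-q->3
2. fire R0 via {0↦3, 1↦0}  →  V:4 E:3  edges: 0-p->2 1-p->1 2-q->1
final graph: no rule applies after step 2
NF edges: [(0, 2, 'p'), (1, 1, 'p'), (2, 1, 'q')]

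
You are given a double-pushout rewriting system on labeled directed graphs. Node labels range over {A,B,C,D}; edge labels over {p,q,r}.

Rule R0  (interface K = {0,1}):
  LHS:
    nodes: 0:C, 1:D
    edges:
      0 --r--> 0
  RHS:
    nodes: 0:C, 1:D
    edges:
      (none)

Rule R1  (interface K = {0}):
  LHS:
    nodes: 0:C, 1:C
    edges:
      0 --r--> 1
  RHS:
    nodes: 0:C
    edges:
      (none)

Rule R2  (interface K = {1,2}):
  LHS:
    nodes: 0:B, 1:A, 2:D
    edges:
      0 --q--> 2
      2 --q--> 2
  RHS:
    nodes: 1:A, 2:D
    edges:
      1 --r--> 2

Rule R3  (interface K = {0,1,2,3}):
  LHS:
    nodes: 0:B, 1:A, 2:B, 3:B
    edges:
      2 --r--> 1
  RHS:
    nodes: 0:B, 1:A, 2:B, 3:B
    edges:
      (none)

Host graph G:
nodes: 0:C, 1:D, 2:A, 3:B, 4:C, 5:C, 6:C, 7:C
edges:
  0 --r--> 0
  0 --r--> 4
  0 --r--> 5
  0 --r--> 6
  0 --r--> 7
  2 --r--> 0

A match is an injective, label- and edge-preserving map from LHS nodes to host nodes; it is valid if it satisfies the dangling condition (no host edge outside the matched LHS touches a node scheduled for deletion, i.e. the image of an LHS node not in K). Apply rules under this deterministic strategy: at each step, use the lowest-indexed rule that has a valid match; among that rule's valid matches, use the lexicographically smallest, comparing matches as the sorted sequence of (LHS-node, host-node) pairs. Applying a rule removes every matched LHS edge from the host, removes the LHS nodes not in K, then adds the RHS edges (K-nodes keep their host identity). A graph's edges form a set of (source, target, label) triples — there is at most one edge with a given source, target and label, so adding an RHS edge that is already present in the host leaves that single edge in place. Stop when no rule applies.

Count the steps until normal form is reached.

Answer: 5

Rewrite trace:
[0] host  ⇒  8 nodes, 6 edges  {0-r->0 0-r->4 0-r->5 0-r->6 0-r->7 2-r->0}
[1] R0 @ {0↦0, 1↦1}  ⇒  8 nodes, 5 edges  {0-r->4 0-r->5 0-r->6 0-r->7 2-r->0}
[2] R1 @ {0↦0, 1↦4}  ⇒  7 nodes, 4 edges  {0-r->5 0-r->6 0-r->7 2-r->0}
[3] R1 @ {0↦0, 1↦5}  ⇒  6 nodes, 3 edges  {0-r->6 0-r->7 2-r->0}
[4] R1 @ {0↦0, 1↦6}  ⇒  5 nodes, 2 edges  {0-r->7 2-r->0}
[5] R1 @ {0↦0, 1↦7}  ⇒  4 nodes, 1 edges  {2-r->0}
halt: no rule applies after step 5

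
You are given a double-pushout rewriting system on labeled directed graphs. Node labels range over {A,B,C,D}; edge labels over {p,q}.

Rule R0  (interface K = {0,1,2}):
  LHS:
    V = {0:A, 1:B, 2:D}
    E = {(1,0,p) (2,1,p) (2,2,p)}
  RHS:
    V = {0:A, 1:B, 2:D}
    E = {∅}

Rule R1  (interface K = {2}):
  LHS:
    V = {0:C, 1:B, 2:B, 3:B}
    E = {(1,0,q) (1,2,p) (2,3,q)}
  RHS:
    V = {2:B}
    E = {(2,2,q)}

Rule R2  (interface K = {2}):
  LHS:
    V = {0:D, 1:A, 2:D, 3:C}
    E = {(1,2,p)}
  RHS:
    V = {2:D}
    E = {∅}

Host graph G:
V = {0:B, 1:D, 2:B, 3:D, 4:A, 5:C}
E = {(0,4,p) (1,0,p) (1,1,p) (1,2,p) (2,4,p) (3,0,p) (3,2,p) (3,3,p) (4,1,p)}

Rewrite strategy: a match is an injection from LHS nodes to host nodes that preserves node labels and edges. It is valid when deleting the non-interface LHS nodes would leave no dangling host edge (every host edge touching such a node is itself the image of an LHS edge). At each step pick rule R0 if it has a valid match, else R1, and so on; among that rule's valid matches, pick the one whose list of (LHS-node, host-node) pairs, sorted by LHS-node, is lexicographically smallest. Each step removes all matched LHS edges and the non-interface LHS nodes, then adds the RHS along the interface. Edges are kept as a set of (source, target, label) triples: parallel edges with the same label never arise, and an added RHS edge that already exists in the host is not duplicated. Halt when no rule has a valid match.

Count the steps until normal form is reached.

[0] host  ⇒  6 nodes, 9 edges  {0-p->4 1-p->0 1-p->1 1-p->2 2-p->4 3-p->0 3-p->2 3-p->3 4-p->1}
[1] R0 @ {0↦4, 1↦0, 2↦1}  ⇒  6 nodes, 6 edges  {1-p->2 2-p->4 3-p->0 3-p->2 3-p->3 4-p->1}
[2] R0 @ {0↦4, 1↦2, 2↦3}  ⇒  6 nodes, 3 edges  {1-p->2 3-p->0 4-p->1}
final graph: no rule applies after step 2

Answer: 2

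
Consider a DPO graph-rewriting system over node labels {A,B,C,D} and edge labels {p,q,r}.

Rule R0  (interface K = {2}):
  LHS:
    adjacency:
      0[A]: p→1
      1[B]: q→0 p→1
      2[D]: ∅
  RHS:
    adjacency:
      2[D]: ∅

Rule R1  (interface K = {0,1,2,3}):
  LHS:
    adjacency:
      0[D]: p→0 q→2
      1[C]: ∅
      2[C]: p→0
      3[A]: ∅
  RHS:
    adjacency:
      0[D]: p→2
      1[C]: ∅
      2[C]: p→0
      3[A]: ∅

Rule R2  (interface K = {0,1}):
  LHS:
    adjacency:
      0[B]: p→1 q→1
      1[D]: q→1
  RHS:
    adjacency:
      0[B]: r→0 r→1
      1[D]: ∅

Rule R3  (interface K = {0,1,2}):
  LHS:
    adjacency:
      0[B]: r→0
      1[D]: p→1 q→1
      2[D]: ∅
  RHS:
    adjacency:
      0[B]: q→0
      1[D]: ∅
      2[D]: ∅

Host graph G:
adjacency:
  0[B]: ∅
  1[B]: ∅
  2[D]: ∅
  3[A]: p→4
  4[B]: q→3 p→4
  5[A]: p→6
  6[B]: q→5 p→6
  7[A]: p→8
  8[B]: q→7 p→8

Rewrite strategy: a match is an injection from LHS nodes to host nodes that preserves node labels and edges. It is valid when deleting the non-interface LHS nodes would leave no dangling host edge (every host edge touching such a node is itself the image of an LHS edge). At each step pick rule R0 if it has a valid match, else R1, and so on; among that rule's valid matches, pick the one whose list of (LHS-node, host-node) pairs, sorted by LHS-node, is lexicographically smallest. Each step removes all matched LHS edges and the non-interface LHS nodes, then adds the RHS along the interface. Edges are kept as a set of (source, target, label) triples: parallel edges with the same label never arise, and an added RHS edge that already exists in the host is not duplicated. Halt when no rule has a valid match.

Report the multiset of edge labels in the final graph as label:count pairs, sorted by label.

Answer: (no edges)

Derivation:
start.  V:9 E:9  edges: 3-p->4 4-q->3 4-p->4 5-p->6 6-q->5 6-p->6 7-p->8 8-q->7 8-p->8
1. fire R0 via {0↦3, 1↦4, 2↦2}  →  V:7 E:6  edges: 5-p->6 6-q->5 6-p->6 7-p->8 8-q->7 8-p->8
2. fire R0 via {0↦5, 1↦6, 2↦2}  →  V:5 E:3  edges: 7-p->8 8-q->7 8-p->8
3. fire R0 via {0↦7, 1↦8, 2↦2}  →  V:3 E:0  edges: ∅
normal form: no rule applies after step 3
NF edges: []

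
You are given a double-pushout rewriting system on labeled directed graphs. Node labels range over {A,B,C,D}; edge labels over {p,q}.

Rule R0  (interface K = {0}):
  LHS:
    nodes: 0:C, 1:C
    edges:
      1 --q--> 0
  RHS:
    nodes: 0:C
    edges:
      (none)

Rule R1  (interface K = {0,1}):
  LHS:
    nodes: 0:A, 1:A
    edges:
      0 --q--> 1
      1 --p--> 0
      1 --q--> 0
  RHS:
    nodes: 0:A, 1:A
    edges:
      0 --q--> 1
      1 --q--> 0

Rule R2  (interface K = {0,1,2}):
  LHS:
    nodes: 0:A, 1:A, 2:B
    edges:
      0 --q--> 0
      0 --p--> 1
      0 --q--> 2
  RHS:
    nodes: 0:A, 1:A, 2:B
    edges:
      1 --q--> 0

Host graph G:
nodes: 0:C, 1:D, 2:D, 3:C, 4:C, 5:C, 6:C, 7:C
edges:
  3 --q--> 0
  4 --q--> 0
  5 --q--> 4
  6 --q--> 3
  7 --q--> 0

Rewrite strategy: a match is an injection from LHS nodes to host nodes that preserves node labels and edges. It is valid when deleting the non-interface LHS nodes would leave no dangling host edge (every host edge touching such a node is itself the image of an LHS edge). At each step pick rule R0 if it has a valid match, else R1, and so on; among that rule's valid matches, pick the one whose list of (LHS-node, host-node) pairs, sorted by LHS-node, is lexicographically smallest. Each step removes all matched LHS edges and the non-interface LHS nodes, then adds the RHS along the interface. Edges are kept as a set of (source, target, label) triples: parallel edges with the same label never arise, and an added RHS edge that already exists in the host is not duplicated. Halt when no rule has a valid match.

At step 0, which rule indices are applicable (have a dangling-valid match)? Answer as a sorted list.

Answer: [R0]

Derivation:
R0: 3 valid matches — {0↦0, 1↦7}, {0↦3, 1↦6}, {0↦4, 1↦5}
R1: no valid match — LHS pattern not found
R2: no valid match — LHS pattern not found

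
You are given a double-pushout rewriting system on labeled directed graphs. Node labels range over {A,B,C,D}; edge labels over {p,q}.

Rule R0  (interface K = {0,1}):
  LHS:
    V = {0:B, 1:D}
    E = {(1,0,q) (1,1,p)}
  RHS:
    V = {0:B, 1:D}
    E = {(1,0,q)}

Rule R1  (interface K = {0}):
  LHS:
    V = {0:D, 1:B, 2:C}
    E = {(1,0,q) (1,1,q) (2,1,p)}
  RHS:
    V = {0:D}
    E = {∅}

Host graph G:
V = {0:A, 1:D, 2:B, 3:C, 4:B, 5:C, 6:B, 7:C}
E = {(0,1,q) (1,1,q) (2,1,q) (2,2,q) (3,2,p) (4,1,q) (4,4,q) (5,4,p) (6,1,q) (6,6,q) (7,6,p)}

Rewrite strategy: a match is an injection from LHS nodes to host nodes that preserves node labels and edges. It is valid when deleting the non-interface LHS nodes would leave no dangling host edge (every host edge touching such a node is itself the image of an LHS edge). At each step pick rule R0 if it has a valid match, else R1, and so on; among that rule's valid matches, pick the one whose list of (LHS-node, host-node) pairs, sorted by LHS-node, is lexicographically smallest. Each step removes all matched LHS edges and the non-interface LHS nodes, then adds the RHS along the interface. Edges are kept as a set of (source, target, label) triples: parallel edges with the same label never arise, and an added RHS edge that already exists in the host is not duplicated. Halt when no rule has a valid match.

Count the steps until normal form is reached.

initial: |V|=8 |E|=11  E = 0-q->1 1-q->1 2-q->1 2-q->2 3-p->2 4-q->1 4-q->4 5-p->4 6-q->1 6-q->6 7-p->6
step 1: apply R1 at {0↦1, 1↦2, 2↦3}  → |V|=6 |E|=8  E = 0-q->1 1-q->1 4-q->1 4-q->4 5-p->4 6-q->1 6-q->6 7-p->6
step 2: apply R1 at {0↦1, 1↦4, 2↦5}  → |V|=4 |E|=5  E = 0-q->1 1-q->1 6-q->1 6-q->6 7-p->6
step 3: apply R1 at {0↦1, 1↦6, 2↦7}  → |V|=2 |E|=2  E = 0-q->1 1-q->1
normal form: no rule applies after step 3

Answer: 3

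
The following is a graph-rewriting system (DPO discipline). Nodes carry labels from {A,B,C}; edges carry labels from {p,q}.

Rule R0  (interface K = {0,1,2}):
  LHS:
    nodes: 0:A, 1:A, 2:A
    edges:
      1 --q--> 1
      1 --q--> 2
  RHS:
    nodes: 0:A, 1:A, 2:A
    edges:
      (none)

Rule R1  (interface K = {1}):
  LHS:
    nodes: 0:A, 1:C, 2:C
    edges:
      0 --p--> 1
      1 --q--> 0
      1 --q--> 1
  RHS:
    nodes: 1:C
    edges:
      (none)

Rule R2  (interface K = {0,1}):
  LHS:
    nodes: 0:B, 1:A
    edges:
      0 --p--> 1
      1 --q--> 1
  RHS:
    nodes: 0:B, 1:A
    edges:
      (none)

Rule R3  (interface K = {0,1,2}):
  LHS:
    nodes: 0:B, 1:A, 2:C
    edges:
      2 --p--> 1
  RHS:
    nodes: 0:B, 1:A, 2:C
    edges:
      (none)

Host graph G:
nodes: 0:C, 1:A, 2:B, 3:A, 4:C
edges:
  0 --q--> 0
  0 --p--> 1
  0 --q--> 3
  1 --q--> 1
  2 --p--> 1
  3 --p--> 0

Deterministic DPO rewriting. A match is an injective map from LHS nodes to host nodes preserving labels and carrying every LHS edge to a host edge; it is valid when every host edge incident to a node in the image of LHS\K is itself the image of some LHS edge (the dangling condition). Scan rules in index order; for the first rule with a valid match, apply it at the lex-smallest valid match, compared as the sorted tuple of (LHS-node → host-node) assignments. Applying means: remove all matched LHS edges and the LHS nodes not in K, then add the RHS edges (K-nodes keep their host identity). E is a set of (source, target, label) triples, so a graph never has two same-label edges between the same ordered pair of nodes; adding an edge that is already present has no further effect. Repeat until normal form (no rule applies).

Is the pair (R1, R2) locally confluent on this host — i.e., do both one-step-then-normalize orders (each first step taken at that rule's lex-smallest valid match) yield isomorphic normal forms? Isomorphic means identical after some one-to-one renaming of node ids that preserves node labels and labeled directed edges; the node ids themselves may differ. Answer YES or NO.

Answer: YES

Steps:
branch R1-first: apply at {0↦3, 1↦0, 2↦4} → |E|=3, then 2 more step(s) → NF |V|=3 |E|=0 V={0:C, 1:A, 2:B} E=∅
branch R2-first: apply at {0↦2, 1↦1} → |E|=4, then 2 more step(s) → NF |V|=3 |E|=0 V={0:C, 1:A, 2:B} E=∅
graphs isomorphic (equal up to label-preserving node renaming)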